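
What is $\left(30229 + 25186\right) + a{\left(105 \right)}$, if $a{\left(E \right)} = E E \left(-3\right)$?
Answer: $22340$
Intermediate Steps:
$a{\left(E \right)} = - 3 E^{2}$ ($a{\left(E \right)} = E^{2} \left(-3\right) = - 3 E^{2}$)
$\left(30229 + 25186\right) + a{\left(105 \right)} = \left(30229 + 25186\right) - 3 \cdot 105^{2} = 55415 - 33075 = 22340$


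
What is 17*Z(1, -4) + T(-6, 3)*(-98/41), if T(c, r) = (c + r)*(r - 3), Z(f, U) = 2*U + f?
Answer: -119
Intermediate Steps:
Z(f, U) = f + 2*U
T(c, r) = (-3 + r)*(c + r) (T(c, r) = (c + r)*(-3 + r) = (-3 + r)*(c + r))
17*Z(1, -4) + T(-6, 3)*(-98/41) = 17*(1 + 2*(-4)) + (3² - 3*(-6) - 3*3 - 6*3)*(-98/41) = 17*(1 - 8) + (9 + 18 - 9 - 18)*(-98*1/41) = 17*(-7) + 0*(-98/41) = -119 + 0 = -119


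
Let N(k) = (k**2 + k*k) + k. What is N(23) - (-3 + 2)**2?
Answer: 1080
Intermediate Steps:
N(k) = k + 2*k**2 (N(k) = (k**2 + k**2) + k = 2*k**2 + k = k + 2*k**2)
N(23) - (-3 + 2)**2 = 23*(1 + 2*23) - (-3 + 2)**2 = 23*(1 + 46) - 1*(-1)**2 = 23*47 - 1*1 = 1081 - 1 = 1080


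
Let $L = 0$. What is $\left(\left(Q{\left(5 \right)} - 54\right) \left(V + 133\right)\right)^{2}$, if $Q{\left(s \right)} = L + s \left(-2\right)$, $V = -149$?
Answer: $1048576$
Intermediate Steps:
$Q{\left(s \right)} = - 2 s$ ($Q{\left(s \right)} = 0 + s \left(-2\right) = 0 - 2 s = - 2 s$)
$\left(\left(Q{\left(5 \right)} - 54\right) \left(V + 133\right)\right)^{2} = \left(\left(\left(-2\right) 5 - 54\right) \left(-149 + 133\right)\right)^{2} = \left(\left(-10 - 54\right) \left(-16\right)\right)^{2} = \left(\left(-64\right) \left(-16\right)\right)^{2} = 1024^{2} = 1048576$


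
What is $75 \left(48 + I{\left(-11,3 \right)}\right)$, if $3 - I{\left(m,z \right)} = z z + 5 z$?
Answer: $2025$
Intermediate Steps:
$I{\left(m,z \right)} = 3 - z^{2} - 5 z$ ($I{\left(m,z \right)} = 3 - \left(z z + 5 z\right) = 3 - \left(z^{2} + 5 z\right) = 3 - z^{2} - 5 z$)
$75 \left(48 + I{\left(-11,3 \right)}\right) = 75 \left(48 - 21\right) = 75 \cdot 27 = 2025$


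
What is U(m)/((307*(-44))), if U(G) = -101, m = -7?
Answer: 101/13508 ≈ 0.0074771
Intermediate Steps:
U(m)/((307*(-44))) = -101/(307*(-44)) = -101/(-13508) = -101*(-1/13508) = 101/13508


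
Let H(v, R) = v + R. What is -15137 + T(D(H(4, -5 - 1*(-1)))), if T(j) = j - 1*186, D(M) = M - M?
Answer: -15323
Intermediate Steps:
H(v, R) = R + v
D(M) = 0
T(j) = -186 + j (T(j) = j - 186 = -186 + j)
-15137 + T(D(H(4, -5 - 1*(-1)))) = -15137 + (-186 + 0) = -15137 - 186 = -15323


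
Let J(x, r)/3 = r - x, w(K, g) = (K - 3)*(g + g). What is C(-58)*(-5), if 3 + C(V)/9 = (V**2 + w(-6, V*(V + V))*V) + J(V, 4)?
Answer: -316241055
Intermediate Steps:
w(K, g) = 2*g*(-3 + K) (w(K, g) = (-3 + K)*(2*g) = 2*g*(-3 + K))
J(x, r) = -3*x + 3*r (J(x, r) = 3*(r - x) = -3*x + 3*r)
C(V) = 81 - 324*V**3 - 27*V + 9*V**2 (C(V) = -27 + 9*((V**2 + (2*(V*(V + V))*(-3 - 6))*V) + (-3*V + 3*4)) = -27 + 9*((V**2 + (2*(V*(2*V))*(-9))*V) + (-3*V + 12)) = -27 + 9*((V**2 + (2*(2*V**2)*(-9))*V) + (12 - 3*V)) = -27 + 9*((V**2 + (-36*V**2)*V) + (12 - 3*V)) = -27 + 9*((V**2 - 36*V**3) + (12 - 3*V)) = -27 + 9*(12 + V**2 - 36*V**3 - 3*V) = -27 + (108 - 324*V**3 - 27*V + 9*V**2) = 81 - 324*V**3 - 27*V + 9*V**2)
C(-58)*(-5) = (81 - 324*(-58)**3 - 27*(-58) + 9*(-58)**2)*(-5) = (81 - 324*(-195112) + 1566 + 9*3364)*(-5) = (81 + 63216288 + 1566 + 30276)*(-5) = 63248211*(-5) = -316241055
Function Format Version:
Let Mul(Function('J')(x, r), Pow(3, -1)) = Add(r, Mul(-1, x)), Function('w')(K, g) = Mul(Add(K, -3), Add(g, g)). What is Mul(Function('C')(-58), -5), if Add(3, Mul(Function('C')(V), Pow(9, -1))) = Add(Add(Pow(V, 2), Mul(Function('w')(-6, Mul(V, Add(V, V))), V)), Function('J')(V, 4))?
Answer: -316241055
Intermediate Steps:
Function('w')(K, g) = Mul(2, g, Add(-3, K)) (Function('w')(K, g) = Mul(Add(-3, K), Mul(2, g)) = Mul(2, g, Add(-3, K)))
Function('J')(x, r) = Add(Mul(-3, x), Mul(3, r)) (Function('J')(x, r) = Mul(3, Add(r, Mul(-1, x))) = Add(Mul(-3, x), Mul(3, r)))
Function('C')(V) = Add(81, Mul(-324, Pow(V, 3)), Mul(-27, V), Mul(9, Pow(V, 2))) (Function('C')(V) = Add(-27, Mul(9, Add(Add(Pow(V, 2), Mul(Mul(2, Mul(V, Add(V, V)), Add(-3, -6)), V)), Add(Mul(-3, V), Mul(3, 4))))) = Add(-27, Mul(9, Add(Add(Pow(V, 2), Mul(Mul(2, Mul(V, Mul(2, V)), -9), V)), Add(Mul(-3, V), 12)))) = Add(-27, Mul(9, Add(Add(Pow(V, 2), Mul(Mul(2, Mul(2, Pow(V, 2)), -9), V)), Add(12, Mul(-3, V))))) = Add(-27, Mul(9, Add(Add(Pow(V, 2), Mul(Mul(-36, Pow(V, 2)), V)), Add(12, Mul(-3, V))))) = Add(-27, Mul(9, Add(Add(Pow(V, 2), Mul(-36, Pow(V, 3))), Add(12, Mul(-3, V))))) = Add(-27, Mul(9, Add(12, Pow(V, 2), Mul(-36, Pow(V, 3)), Mul(-3, V)))) = Add(-27, Add(108, Mul(-324, Pow(V, 3)), Mul(-27, V), Mul(9, Pow(V, 2)))) = Add(81, Mul(-324, Pow(V, 3)), Mul(-27, V), Mul(9, Pow(V, 2))))
Mul(Function('C')(-58), -5) = Mul(Add(81, Mul(-324, Pow(-58, 3)), Mul(-27, -58), Mul(9, Pow(-58, 2))), -5) = Mul(Add(81, Mul(-324, -195112), 1566, Mul(9, 3364)), -5) = Mul(Add(81, 63216288, 1566, 30276), -5) = Mul(63248211, -5) = -316241055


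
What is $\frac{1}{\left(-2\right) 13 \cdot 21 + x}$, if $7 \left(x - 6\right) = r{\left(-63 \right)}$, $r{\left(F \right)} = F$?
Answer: $- \frac{1}{549} \approx -0.0018215$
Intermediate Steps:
$x = -3$ ($x = 6 + \frac{1}{7} \left(-63\right) = 6 - 9 = -3$)
$\frac{1}{\left(-2\right) 13 \cdot 21 + x} = \frac{1}{\left(-2\right) 13 \cdot 21 - 3} = \frac{1}{\left(-26\right) 21 - 3} = \frac{1}{-546 - 3} = \frac{1}{-549} = - \frac{1}{549}$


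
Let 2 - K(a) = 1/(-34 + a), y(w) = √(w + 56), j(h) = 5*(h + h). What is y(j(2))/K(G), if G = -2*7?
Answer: 96*√19/97 ≈ 4.3140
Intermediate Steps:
j(h) = 10*h (j(h) = 5*(2*h) = 10*h)
G = -14
y(w) = √(56 + w)
K(a) = 2 - 1/(-34 + a)
y(j(2))/K(G) = √(56 + 10*2)/(((-69 + 2*(-14))/(-34 - 14))) = √(56 + 20)/(((-69 - 28)/(-48))) = √76/((-1/48*(-97))) = (2*√19)/(97/48) = (2*√19)*(48/97) = 96*√19/97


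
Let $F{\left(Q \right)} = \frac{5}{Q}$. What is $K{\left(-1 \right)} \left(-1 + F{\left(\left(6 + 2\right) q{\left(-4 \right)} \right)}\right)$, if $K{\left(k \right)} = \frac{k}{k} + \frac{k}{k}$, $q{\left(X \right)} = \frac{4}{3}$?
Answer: $- \frac{17}{16} \approx -1.0625$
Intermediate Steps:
$q{\left(X \right)} = \frac{4}{3}$ ($q{\left(X \right)} = 4 \cdot \frac{1}{3} = \frac{4}{3}$)
$K{\left(k \right)} = 2$ ($K{\left(k \right)} = 1 + 1 = 2$)
$K{\left(-1 \right)} \left(-1 + F{\left(\left(6 + 2\right) q{\left(-4 \right)} \right)}\right) = 2 \left(-1 + \frac{5}{\left(6 + 2\right) \frac{4}{3}}\right) = 2 \left(-1 + \frac{5}{8 \cdot \frac{4}{3}}\right) = 2 \left(-1 + \frac{5}{\frac{32}{3}}\right) = 2 \left(-1 + 5 \cdot \frac{3}{32}\right) = 2 \left(-1 + \frac{15}{32}\right) = 2 \left(- \frac{17}{32}\right) = - \frac{17}{16}$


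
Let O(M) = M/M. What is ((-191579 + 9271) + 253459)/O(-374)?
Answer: 71151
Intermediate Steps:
O(M) = 1
((-191579 + 9271) + 253459)/O(-374) = ((-191579 + 9271) + 253459)/1 = (-182308 + 253459)*1 = 71151*1 = 71151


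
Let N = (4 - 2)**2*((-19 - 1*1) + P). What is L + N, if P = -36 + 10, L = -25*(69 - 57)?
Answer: -484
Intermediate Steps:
L = -300 (L = -25*12 = -300)
P = -26
N = -184 (N = (4 - 2)**2*((-19 - 1*1) - 26) = 2**2*((-19 - 1) - 26) = 4*(-20 - 26) = 4*(-46) = -184)
L + N = -300 - 184 = -484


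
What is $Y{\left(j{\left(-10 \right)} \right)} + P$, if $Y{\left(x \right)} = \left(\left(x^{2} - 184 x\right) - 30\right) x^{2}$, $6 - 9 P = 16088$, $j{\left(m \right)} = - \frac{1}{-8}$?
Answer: $- \frac{65902391}{36864} \approx -1787.7$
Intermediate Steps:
$j{\left(m \right)} = \frac{1}{8}$ ($j{\left(m \right)} = \left(-1\right) \left(- \frac{1}{8}\right) = \frac{1}{8}$)
$P = - \frac{16082}{9}$ ($P = \frac{2}{3} - \frac{16088}{9} = - \frac{16082}{9} \approx -1786.9$)
$Y{\left(x \right)} = x^{2} \left(-30 + x^{2} - 184 x\right)$ ($Y{\left(x \right)} = \left(-30 + x^{2} - 184 x\right) x^{2} = x^{2} \left(-30 + x^{2} - 184 x\right)$)
$Y{\left(j{\left(-10 \right)} \right)} + P = \frac{-30 + \left(\frac{1}{8}\right)^{2} - 23}{64} - \frac{16082}{9} = \frac{-30 + \frac{1}{64} - 23}{64} - \frac{16082}{9} = \frac{1}{64} \left(- \frac{3391}{64}\right) - \frac{16082}{9} = - \frac{3391}{4096} - \frac{16082}{9} = - \frac{65902391}{36864}$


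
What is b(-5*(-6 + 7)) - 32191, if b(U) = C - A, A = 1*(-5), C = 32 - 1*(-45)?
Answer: -32109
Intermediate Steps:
C = 77 (C = 32 + 45 = 77)
A = -5
b(U) = 82 (b(U) = 77 - 1*(-5) = 77 + 5 = 82)
b(-5*(-6 + 7)) - 32191 = 82 - 32191 = -32109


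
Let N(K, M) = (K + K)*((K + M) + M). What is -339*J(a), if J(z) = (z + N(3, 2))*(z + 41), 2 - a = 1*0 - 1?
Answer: -671220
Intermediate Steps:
a = 3 (a = 2 - (1*0 - 1) = 2 - (0 - 1) = 2 - 1*(-1) = 2 + 1 = 3)
N(K, M) = 2*K*(K + 2*M) (N(K, M) = (2*K)*(K + 2*M) = 2*K*(K + 2*M))
J(z) = (41 + z)*(42 + z) (J(z) = (z + 2*3*(3 + 2*2))*(z + 41) = (z + 2*3*(3 + 4))*(41 + z) = (z + 2*3*7)*(41 + z) = (z + 42)*(41 + z) = (42 + z)*(41 + z) = (41 + z)*(42 + z))
-339*J(a) = -339*(1722 + 3² + 83*3) = -339*(1722 + 9 + 249) = -339*1980 = -671220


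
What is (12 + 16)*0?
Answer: 0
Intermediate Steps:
(12 + 16)*0 = 28*0 = 0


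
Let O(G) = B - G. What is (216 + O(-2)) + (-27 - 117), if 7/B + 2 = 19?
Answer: 1265/17 ≈ 74.412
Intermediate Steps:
B = 7/17 (B = 7/(-2 + 19) = 7/17 ≈ 0.41176)
O(G) = 7/17 - G
(216 + O(-2)) + (-27 - 117) = (216 + (7/17 - 1*(-2))) + (-27 - 117) = (216 + (7/17 + 2)) - 144 = (216 + 41/17) - 144 = 3713/17 - 144 = 1265/17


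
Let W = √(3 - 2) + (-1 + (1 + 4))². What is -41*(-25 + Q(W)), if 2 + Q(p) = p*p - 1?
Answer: -10701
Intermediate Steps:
W = 17 (W = √1 + (-1 + 5)² = 1 + 4² = 1 + 16 = 17)
Q(p) = -3 + p² (Q(p) = -2 + (p*p - 1) = -2 + (p² - 1) = -2 + (-1 + p²) = -3 + p²)
-41*(-25 + Q(W)) = -41*(-25 + (-3 + 17²)) = -41*(-25 + (-3 + 289)) = -41*(-25 + 286) = -41*261 = -10701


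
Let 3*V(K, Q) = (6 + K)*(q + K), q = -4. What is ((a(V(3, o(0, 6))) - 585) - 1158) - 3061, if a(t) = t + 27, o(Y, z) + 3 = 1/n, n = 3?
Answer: -4780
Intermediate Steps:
o(Y, z) = -8/3 (o(Y, z) = -3 + 1/3 = -3 + ⅓ = -8/3)
V(K, Q) = (-4 + K)*(6 + K)/3 (V(K, Q) = ((6 + K)*(-4 + K))/3 = ((-4 + K)*(6 + K))/3 = (-4 + K)*(6 + K)/3)
a(t) = 27 + t
((a(V(3, o(0, 6))) - 585) - 1158) - 3061 = (((27 + (-8 + (⅓)*3² + (⅔)*3)) - 585) - 1158) - 3061 = (((27 + (-8 + (⅓)*9 + 2)) - 585) - 1158) - 3061 = (((27 + (-8 + 3 + 2)) - 585) - 1158) - 3061 = (((27 - 3) - 585) - 1158) - 3061 = ((24 - 585) - 1158) - 3061 = (-561 - 1158) - 3061 = -1719 - 3061 = -4780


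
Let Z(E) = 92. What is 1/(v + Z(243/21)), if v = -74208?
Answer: -1/74116 ≈ -1.3492e-5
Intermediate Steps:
1/(v + Z(243/21)) = 1/(-74208 + 92) = 1/(-74116) = -1/74116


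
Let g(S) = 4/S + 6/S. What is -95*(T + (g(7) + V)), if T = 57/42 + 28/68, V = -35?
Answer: 719055/238 ≈ 3021.2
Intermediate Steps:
g(S) = 10/S
T = 421/238 (T = 57*(1/42) + 28*(1/68) = 19/14 + 7/17 = 421/238 ≈ 1.7689)
-95*(T + (g(7) + V)) = -95*(421/238 + (10/7 - 35)) = -95*(421/238 - 235/7) = -95*(-7569/238) = 719055/238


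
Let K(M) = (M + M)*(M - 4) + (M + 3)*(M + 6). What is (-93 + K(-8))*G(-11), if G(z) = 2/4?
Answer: 109/2 ≈ 54.500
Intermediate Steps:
K(M) = (3 + M)*(6 + M) + 2*M*(-4 + M) (K(M) = (2*M)*(-4 + M) + (3 + M)*(6 + M) = 2*M*(-4 + M) + (3 + M)*(6 + M) = (3 + M)*(6 + M) + 2*M*(-4 + M))
G(z) = ½ (G(z) = 2*(¼) = ½)
(-93 + K(-8))*G(-11) = (-93 + (18 - 8 + 3*(-8)²))*(½) = (-93 + (18 - 8 + 3*64))*(½) = (-93 + (18 - 8 + 192))*(½) = (-93 + 202)*(½) = 109*(½) = 109/2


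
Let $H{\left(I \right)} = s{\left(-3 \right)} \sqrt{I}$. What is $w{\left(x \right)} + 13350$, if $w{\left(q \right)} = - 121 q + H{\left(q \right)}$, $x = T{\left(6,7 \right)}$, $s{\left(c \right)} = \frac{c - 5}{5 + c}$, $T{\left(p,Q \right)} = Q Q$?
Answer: $7393$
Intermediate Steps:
$T{\left(p,Q \right)} = Q^{2}$
$s{\left(c \right)} = \frac{-5 + c}{5 + c}$
$H{\left(I \right)} = - 4 \sqrt{I}$ ($H{\left(I \right)} = \frac{-5 - 3}{5 - 3} \sqrt{I} = \frac{1}{2} \left(-8\right) \sqrt{I} = - 4 \sqrt{I}$)
$x = 49$ ($x = 7^{2} = 49$)
$w{\left(q \right)} = - 121 q - 4 \sqrt{q}$
$w{\left(x \right)} + 13350 = \left(\left(-121\right) 49 - 4 \sqrt{49}\right) + 13350 = \left(-5929 - 28\right) + 13350 = -5957 + 13350 = 7393$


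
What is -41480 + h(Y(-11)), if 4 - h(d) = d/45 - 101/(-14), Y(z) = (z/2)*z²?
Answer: -13062554/315 ≈ -41468.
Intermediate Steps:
Y(z) = z³/2 (Y(z) = (z*(½))*z² = (z/2)*z² = z³/2)
h(d) = -45/14 - d/45 (h(d) = 4 - (d/45 - 101/(-14)) = 4 - (d*(1/45) - 101*(-1/14)) = 4 - (d/45 + 101/14) = 4 - (101/14 + d/45) = 4 + (-101/14 - d/45) = -45/14 - d/45)
-41480 + h(Y(-11)) = -41480 + (-45/14 - (-11)³/90) = -41480 + (-45/14 - (-1331)/90) = -41480 + (-45/14 - 1/45*(-1331/2)) = -41480 + (-45/14 + 1331/90) = -41480 + 3646/315 = -13062554/315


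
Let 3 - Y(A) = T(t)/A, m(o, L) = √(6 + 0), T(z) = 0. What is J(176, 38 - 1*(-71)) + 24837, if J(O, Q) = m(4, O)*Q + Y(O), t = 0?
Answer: 24840 + 109*√6 ≈ 25107.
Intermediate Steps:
m(o, L) = √6
Y(A) = 3 (Y(A) = 3 - 0/A = 3 - 1*0 = 3 + 0 = 3)
J(O, Q) = 3 + Q*√6 (J(O, Q) = √6*Q + 3 = Q*√6 + 3 = 3 + Q*√6)
J(176, 38 - 1*(-71)) + 24837 = (3 + (38 - 1*(-71))*√6) + 24837 = (3 + (38 + 71)*√6) + 24837 = (3 + 109*√6) + 24837 = 24840 + 109*√6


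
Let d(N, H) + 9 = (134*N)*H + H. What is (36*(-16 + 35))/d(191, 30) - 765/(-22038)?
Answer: 66941373/1880186662 ≈ 0.035604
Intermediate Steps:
d(N, H) = -9 + H + 134*H*N (d(N, H) = -9 + ((134*N)*H + H) = -9 + (134*H*N + H) = -9 + (H + 134*H*N) = -9 + H + 134*H*N)
(36*(-16 + 35))/d(191, 30) - 765/(-22038) = (36*(-16 + 35))/(-9 + 30 + 134*30*191) - 765/(-22038) = (36*19)/(-9 + 30 + 767820) - 765*(-1/22038) = 684/767841 + 255/7346 = 684*(1/767841) + 255/7346 = 228/255947 + 255/7346 = 66941373/1880186662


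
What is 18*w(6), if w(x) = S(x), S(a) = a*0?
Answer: 0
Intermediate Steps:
S(a) = 0
w(x) = 0
18*w(6) = 18*0 = 0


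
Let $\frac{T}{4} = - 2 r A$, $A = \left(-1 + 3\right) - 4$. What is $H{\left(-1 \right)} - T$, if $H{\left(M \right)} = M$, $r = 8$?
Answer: $-129$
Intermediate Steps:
$A = -2$ ($A = 2 - 4 = -2$)
$T = 128$ ($T = 4 \left(-2\right) 8 \left(-2\right) = 4 \left(\left(-16\right) \left(-2\right)\right) = 4 \cdot 32 = 128$)
$H{\left(-1 \right)} - T = -1 - 128 = -129$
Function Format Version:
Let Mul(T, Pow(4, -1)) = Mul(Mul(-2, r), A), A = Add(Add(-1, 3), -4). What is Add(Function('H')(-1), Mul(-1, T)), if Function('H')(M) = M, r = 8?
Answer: -129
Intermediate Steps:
A = -2 (A = Add(2, -4) = -2)
T = 128 (T = Mul(4, Mul(Mul(-2, 8), -2)) = Mul(4, Mul(-16, -2)) = Mul(4, 32) = 128)
Add(Function('H')(-1), Mul(-1, T)) = Add(-1, Mul(-1, 128)) = Add(-1, -128) = -129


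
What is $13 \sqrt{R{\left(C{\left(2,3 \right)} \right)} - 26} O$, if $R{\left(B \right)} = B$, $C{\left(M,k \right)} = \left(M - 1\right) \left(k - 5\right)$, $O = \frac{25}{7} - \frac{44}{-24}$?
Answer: $\frac{2951 i \sqrt{7}}{21} \approx 371.79 i$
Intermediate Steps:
$O = \frac{227}{42}$ ($O = 25 \cdot \frac{1}{7} - - \frac{11}{6} = \frac{25}{7} + \frac{11}{6} = \frac{227}{42} \approx 5.4048$)
$C{\left(M,k \right)} = \left(-1 + M\right) \left(-5 + k\right)$
$13 \sqrt{R{\left(C{\left(2,3 \right)} \right)} - 26} O = 13 \sqrt{\left(5 - 3 - 10 + 2 \cdot 3\right) - 26} \cdot \frac{227}{42} = 13 \sqrt{\left(5 - 3 - 10 + 6\right) - 26} \cdot \frac{227}{42} = 13 \sqrt{-2 - 26} \cdot \frac{227}{42} = 13 \sqrt{-28} \cdot \frac{227}{42} = 13 \cdot 2 i \sqrt{7} \cdot \frac{227}{42} = 26 i \sqrt{7} \cdot \frac{227}{42} = \frac{2951 i \sqrt{7}}{21}$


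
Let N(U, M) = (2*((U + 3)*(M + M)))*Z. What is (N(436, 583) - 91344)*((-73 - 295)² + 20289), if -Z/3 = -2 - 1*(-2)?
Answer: -14223448272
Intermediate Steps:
Z = 0 (Z = -3*(-2 - 1*(-2)) = -3*(-2 + 2) = -3*0 = 0)
N(U, M) = 0 (N(U, M) = (2*((U + 3)*(M + M)))*0 = (2*((3 + U)*(2*M)))*0 = (2*(2*M*(3 + U)))*0 = (4*M*(3 + U))*0 = 0)
(N(436, 583) - 91344)*((-73 - 295)² + 20289) = (0 - 91344)*((-73 - 295)² + 20289) = -91344*((-368)² + 20289) = -91344*(135424 + 20289) = -91344*155713 = -14223448272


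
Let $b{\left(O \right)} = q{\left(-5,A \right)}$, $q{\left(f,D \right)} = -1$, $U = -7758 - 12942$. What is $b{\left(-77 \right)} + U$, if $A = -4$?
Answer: $-20701$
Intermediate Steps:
$U = -20700$
$b{\left(O \right)} = -1$
$b{\left(-77 \right)} + U = -1 - 20700 = -20701$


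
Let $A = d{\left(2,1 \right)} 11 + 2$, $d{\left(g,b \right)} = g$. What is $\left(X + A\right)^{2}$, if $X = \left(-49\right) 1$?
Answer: $625$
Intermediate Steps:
$X = -49$
$A = 24$ ($A = 2 \cdot 11 + 2 = 22 + 2 = 24$)
$\left(X + A\right)^{2} = \left(-49 + 24\right)^{2} = \left(-25\right)^{2} = 625$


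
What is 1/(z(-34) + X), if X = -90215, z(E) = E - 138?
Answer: -1/90387 ≈ -1.1064e-5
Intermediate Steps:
z(E) = -138 + E
1/(z(-34) + X) = 1/((-138 - 34) - 90215) = 1/(-172 - 90215) = 1/(-90387) = -1/90387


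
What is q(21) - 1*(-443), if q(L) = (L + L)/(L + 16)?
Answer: 16433/37 ≈ 444.14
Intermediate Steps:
q(L) = 2*L/(16 + L) (q(L) = (2*L)/(16 + L) = 2*L/(16 + L))
q(21) - 1*(-443) = 2*21/(16 + 21) - 1*(-443) = 2*21/37 + 443 = 2*21*(1/37) + 443 = 42/37 + 443 = 16433/37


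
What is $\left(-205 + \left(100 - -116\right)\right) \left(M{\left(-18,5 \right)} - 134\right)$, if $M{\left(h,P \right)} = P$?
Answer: $-1419$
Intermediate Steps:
$\left(-205 + \left(100 - -116\right)\right) \left(M{\left(-18,5 \right)} - 134\right) = \left(-205 + \left(100 - -116\right)\right) \left(5 - 134\right) = \left(-205 + \left(100 + 116\right)\right) \left(-129\right) = \left(-205 + 216\right) \left(-129\right) = 11 \left(-129\right) = -1419$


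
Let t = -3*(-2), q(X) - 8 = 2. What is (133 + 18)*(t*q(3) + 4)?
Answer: 9664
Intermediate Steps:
q(X) = 10 (q(X) = 8 + 2 = 10)
t = 6
(133 + 18)*(t*q(3) + 4) = (133 + 18)*(6*10 + 4) = 151*(60 + 4) = 151*64 = 9664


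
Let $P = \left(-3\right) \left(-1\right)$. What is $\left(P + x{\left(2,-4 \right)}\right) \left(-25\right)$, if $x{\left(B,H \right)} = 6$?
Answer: $-225$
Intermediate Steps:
$P = 3$
$\left(P + x{\left(2,-4 \right)}\right) \left(-25\right) = \left(3 + 6\right) \left(-25\right) = 9 \left(-25\right) = -225$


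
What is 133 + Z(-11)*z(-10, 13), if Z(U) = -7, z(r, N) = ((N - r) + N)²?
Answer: -8939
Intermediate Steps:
z(r, N) = (-r + 2*N)²
133 + Z(-11)*z(-10, 13) = 133 - 7*(-1*(-10) + 2*13)² = 133 - 7*(10 + 26)² = 133 - 7*36² = 133 - 7*1296 = 133 - 9072 = -8939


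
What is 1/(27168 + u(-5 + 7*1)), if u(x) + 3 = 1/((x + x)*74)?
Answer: 296/8040841 ≈ 3.6812e-5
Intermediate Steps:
u(x) = -3 + 1/(148*x) (u(x) = -3 + 1/((x + x)*74) = -3 + (1/74)/(2*x) = -3 + (1/(2*x))*(1/74) = -3 + 1/(148*x))
1/(27168 + u(-5 + 7*1)) = 1/(27168 + (-3 + 1/(148*(-5 + 7*1)))) = 1/(27168 + (-3 + 1/(148*(-5 + 7)))) = 1/(27168 + (-3 + (1/148)/2)) = 1/(27168 + (-3 + (1/148)*(1/2))) = 1/(27168 + (-3 + 1/296)) = 1/(27168 - 887/296) = 1/(8040841/296) = 296/8040841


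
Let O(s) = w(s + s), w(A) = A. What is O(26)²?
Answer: 2704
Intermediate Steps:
O(s) = 2*s (O(s) = s + s = 2*s)
O(26)² = (2*26)² = 52² = 2704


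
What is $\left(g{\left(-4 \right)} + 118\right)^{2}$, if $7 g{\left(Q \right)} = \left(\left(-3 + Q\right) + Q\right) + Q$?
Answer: $\frac{657721}{49} \approx 13423.0$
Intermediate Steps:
$g{\left(Q \right)} = - \frac{3}{7} + \frac{3 Q}{7}$ ($g{\left(Q \right)} = \frac{\left(\left(-3 + Q\right) + Q\right) + Q}{7} = \frac{\left(-3 + 2 Q\right) + Q}{7} = \frac{-3 + 3 Q}{7} = - \frac{3}{7} + \frac{3 Q}{7}$)
$\left(g{\left(-4 \right)} + 118\right)^{2} = \left(\left(- \frac{3}{7} + \frac{3}{7} \left(-4\right)\right) + 118\right)^{2} = \left(\left(- \frac{3}{7} - \frac{12}{7}\right) + 118\right)^{2} = \left(- \frac{15}{7} + 118\right)^{2} = \left(\frac{811}{7}\right)^{2} = \frac{657721}{49}$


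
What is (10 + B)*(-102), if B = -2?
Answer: -816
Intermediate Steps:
(10 + B)*(-102) = (10 - 2)*(-102) = 8*(-102) = -816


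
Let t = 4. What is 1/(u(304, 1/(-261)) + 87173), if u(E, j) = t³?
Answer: 1/87237 ≈ 1.1463e-5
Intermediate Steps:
u(E, j) = 64 (u(E, j) = 4³ = 64)
1/(u(304, 1/(-261)) + 87173) = 1/(64 + 87173) = 1/87237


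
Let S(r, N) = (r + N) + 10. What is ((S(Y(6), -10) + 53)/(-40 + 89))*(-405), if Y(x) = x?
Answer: -23895/49 ≈ -487.65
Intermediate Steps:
S(r, N) = 10 + N + r (S(r, N) = (N + r) + 10 = 10 + N + r)
((S(Y(6), -10) + 53)/(-40 + 89))*(-405) = (((10 - 10 + 6) + 53)/(-40 + 89))*(-405) = ((6 + 53)/49)*(-405) = (59*(1/49))*(-405) = (59/49)*(-405) = -23895/49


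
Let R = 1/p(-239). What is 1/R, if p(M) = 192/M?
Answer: -192/239 ≈ -0.80335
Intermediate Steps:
R = -239/192 (R = 1/(192/(-239)) = 1/(192*(-1/239)) = 1/(-192/239) = -239/192 ≈ -1.2448)
1/R = 1/(-239/192) = -192/239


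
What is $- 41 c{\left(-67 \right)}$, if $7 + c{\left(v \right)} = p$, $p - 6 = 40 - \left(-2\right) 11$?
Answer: $-2501$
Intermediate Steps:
$p = 68$ ($p = 6 + \left(40 - \left(-2\right) 11\right) = 6 + \left(40 - -22\right) = 6 + \left(40 + 22\right) = 6 + 62 = 68$)
$c{\left(v \right)} = 61$ ($c{\left(v \right)} = -7 + 68 = 61$)
$- 41 c{\left(-67 \right)} = \left(-41\right) 61 = -2501$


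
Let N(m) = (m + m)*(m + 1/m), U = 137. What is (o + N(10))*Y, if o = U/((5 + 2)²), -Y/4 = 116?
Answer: -4656240/49 ≈ -95025.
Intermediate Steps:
Y = -464 (Y = -4*116 = -464)
N(m) = 2*m*(m + 1/m) (N(m) = (2*m)*(m + 1/m) = 2*m*(m + 1/m))
o = 137/49 (o = 137/((5 + 2)²) = 137/(7²) = 137/49 ≈ 2.7959)
(o + N(10))*Y = (137/49 + (2 + 2*10²))*(-464) = (137/49 + (2 + 2*100))*(-464) = (137/49 + (2 + 200))*(-464) = (137/49 + 202)*(-464) = (10035/49)*(-464) = -4656240/49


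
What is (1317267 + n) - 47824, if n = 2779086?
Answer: 4048529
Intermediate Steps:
(1317267 + n) - 47824 = (1317267 + 2779086) - 47824 = 4096353 - 47824 = 4048529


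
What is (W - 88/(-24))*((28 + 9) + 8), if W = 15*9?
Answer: 6240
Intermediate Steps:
W = 135
(W - 88/(-24))*((28 + 9) + 8) = (135 - 88/(-24))*((28 + 9) + 8) = (135 - 88*(-1/24))*(37 + 8) = (135 + 11/3)*45 = (416/3)*45 = 6240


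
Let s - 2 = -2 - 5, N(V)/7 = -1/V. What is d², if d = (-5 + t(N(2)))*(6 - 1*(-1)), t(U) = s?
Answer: 4900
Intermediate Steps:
N(V) = -7/V (N(V) = 7*(-1/V) = -7/V)
s = -5 (s = 2 + (-2 - 5) = 2 - 7 = -5)
t(U) = -5
d = -70 (d = (-5 - 5)*(6 - 1*(-1)) = -10*(6 + 1) = -10*7 = -70)
d² = (-70)² = 4900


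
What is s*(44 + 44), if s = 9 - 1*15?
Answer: -528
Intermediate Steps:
s = -6 (s = 9 - 15 = -6)
s*(44 + 44) = -6*(44 + 44) = -6*88 = -528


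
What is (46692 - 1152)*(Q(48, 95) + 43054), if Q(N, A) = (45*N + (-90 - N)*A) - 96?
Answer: 1457644320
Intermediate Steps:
Q(N, A) = -96 + 45*N + A*(-90 - N) (Q(N, A) = (45*N + A*(-90 - N)) - 96 = -96 + 45*N + A*(-90 - N))
(46692 - 1152)*(Q(48, 95) + 43054) = (46692 - 1152)*((-96 - 90*95 + 45*48 - 1*95*48) + 43054) = 45540*((-96 - 8550 + 2160 - 4560) + 43054) = 45540*(-11046 + 43054) = 45540*32008 = 1457644320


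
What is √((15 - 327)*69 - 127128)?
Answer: 4*I*√9291 ≈ 385.56*I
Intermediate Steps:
√((15 - 327)*69 - 127128) = √(-312*69 - 127128) = √(-21528 - 127128) = √(-148656) = 4*I*√9291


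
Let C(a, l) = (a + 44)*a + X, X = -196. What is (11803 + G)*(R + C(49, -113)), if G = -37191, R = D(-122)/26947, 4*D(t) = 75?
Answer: -2983493307421/26947 ≈ -1.1072e+8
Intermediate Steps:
D(t) = 75/4 (D(t) = (1/4)*75 = 75/4)
R = 75/107788 (R = (75/4)/26947 = (75/4)*(1/26947) = 75/107788 ≈ 0.00069581)
C(a, l) = -196 + a*(44 + a) (C(a, l) = (a + 44)*a - 196 = (44 + a)*a - 196 = a*(44 + a) - 196 = -196 + a*(44 + a))
(11803 + G)*(R + C(49, -113)) = (11803 - 37191)*(75/107788 + (-196 + 49**2 + 44*49)) = -25388*(75/107788 + (-196 + 2401 + 2156)) = -25388*(75/107788 + 4361) = -25388*470063543/107788 = -2983493307421/26947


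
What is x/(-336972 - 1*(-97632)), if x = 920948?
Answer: -230237/59835 ≈ -3.8479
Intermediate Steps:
x/(-336972 - 1*(-97632)) = 920948/(-336972 - 1*(-97632)) = 920948/(-336972 + 97632) = 920948/(-239340) = 920948*(-1/239340) = -230237/59835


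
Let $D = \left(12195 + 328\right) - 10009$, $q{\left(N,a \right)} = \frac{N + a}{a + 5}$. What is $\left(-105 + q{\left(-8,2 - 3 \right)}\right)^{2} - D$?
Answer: $\frac{143817}{16} \approx 8988.6$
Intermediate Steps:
$q{\left(N,a \right)} = \frac{N + a}{5 + a}$
$D = 2514$ ($D = 12523 - 10009 = 2514$)
$\left(-105 + q{\left(-8,2 - 3 \right)}\right)^{2} - D = \left(-105 + \frac{-8 + \left(2 - 3\right)}{5 + \left(2 - 3\right)}\right)^{2} - 2514 = \left(-105 + \frac{-8 - 1}{5 - 1}\right)^{2} - 2514 = \left(-105 + \frac{1}{4} \left(-9\right)\right)^{2} - 2514 = \left(-105 - \frac{9}{4}\right)^{2} - 2514 = \left(- \frac{429}{4}\right)^{2} - 2514 = \frac{184041}{16} - 2514 = \frac{143817}{16}$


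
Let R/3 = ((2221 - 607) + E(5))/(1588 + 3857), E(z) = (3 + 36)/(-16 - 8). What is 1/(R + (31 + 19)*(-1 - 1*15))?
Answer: -14520/11603101 ≈ -0.0012514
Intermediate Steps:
E(z) = -13/8 (E(z) = 39/(-24) = 39*(-1/24) = -13/8)
R = 12899/14520 (R = 3*(((2221 - 607) - 13/8)/(1588 + 3857)) = 3*((1614 - 13/8)/5445) = 3*((12899/8)*(1/5445)) = 3*(12899/43560) = 12899/14520 ≈ 0.88836)
1/(R + (31 + 19)*(-1 - 1*15)) = 1/(12899/14520 + (31 + 19)*(-1 - 1*15)) = 1/(12899/14520 + 50*(-1 - 15)) = 1/(12899/14520 + 50*(-16)) = 1/(12899/14520 - 800) = 1/(-11603101/14520) = -14520/11603101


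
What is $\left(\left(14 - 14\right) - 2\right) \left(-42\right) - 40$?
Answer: $44$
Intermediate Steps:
$\left(\left(14 - 14\right) - 2\right) \left(-42\right) - 40 = \left(0 - 2\right) \left(-42\right) - 40 = \left(-2\right) \left(-42\right) - 40 = 84 - 40 = 44$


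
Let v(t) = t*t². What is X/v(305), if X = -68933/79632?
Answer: -68933/2259368874000 ≈ -3.0510e-8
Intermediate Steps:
v(t) = t³
X = -68933/79632 (X = -68933*1/79632 = -68933/79632 ≈ -0.86564)
X/v(305) = -68933/(79632*(305³)) = -68933/79632/28372625 = -68933/79632*1/28372625 = -68933/2259368874000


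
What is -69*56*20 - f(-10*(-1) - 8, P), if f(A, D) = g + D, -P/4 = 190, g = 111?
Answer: -76631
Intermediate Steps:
P = -760 (P = -4*190 = -760)
f(A, D) = 111 + D
-69*56*20 - f(-10*(-1) - 8, P) = -69*56*20 - (111 - 760) = -3864*20 - 1*(-649) = -77280 + 649 = -76631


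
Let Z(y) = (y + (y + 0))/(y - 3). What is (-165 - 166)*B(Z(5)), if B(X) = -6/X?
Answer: 1986/5 ≈ 397.20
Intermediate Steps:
Z(y) = 2*y/(-3 + y) (Z(y) = (y + y)/(-3 + y) = (2*y)/(-3 + y) = 2*y/(-3 + y))
(-165 - 166)*B(Z(5)) = (-165 - 166)*(-6/(2*5/(-3 + 5))) = -(-1986)/(2*5/2) = -(-1986)/(2*5*(1/2)) = -(-1986)/5 = -331*(-6/5) = 1986/5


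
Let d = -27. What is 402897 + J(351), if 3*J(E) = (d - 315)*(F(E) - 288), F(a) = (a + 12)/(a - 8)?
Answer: 149413665/343 ≈ 4.3561e+5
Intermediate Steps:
F(a) = (12 + a)/(-8 + a)
J(E) = 32832 - 114*(12 + E)/(-8 + E) (J(E) = ((-27 - 315)*((12 + E)/(-8 + E) - 288))/3 = (-342*(-288 + (12 + E)/(-8 + E)))/3 = (98496 - 342*(12 + E)/(-8 + E))/3 = 32832 - 114*(12 + E)/(-8 + E))
402897 + J(351) = 402897 + 114*(-2316 + 287*351)/(-8 + 351) = 402897 + 114*(-2316 + 100737)/343 = 402897 + 114*(1/343)*98421 = 402897 + 11219994/343 = 149413665/343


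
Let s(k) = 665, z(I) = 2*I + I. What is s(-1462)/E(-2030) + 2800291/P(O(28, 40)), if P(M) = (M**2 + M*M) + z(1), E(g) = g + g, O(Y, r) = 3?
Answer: 324833357/2436 ≈ 1.3335e+5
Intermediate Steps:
z(I) = 3*I
E(g) = 2*g
P(M) = 3 + 2*M**2 (P(M) = (M**2 + M*M) + 3*1 = (M**2 + M**2) + 3 = 2*M**2 + 3 = 3 + 2*M**2)
s(-1462)/E(-2030) + 2800291/P(O(28, 40)) = 665/((2*(-2030))) + 2800291/(3 + 2*3**2) = 665/(-4060) + 2800291/(3 + 2*9) = 665*(-1/4060) + 2800291/(3 + 18) = -19/116 + 2800291/21 = 324833357/2436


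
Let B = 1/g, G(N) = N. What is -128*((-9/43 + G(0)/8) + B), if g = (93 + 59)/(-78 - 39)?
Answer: 102384/817 ≈ 125.32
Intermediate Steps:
g = -152/117 (g = 152/(-117) = 152*(-1/117) = -152/117 ≈ -1.2991)
B = -117/152 (B = 1/(-152/117) = -117/152 ≈ -0.76974)
-128*((-9/43 + G(0)/8) + B) = -128*((-9/43 + 0/8) - 117/152) = -128*((-9*1/43 + 0*(⅛)) - 117/152) = -128*((-9/43 + 0) - 117/152) = -128*(-9/43 - 117/152) = -128*(-6399/6536) = 102384/817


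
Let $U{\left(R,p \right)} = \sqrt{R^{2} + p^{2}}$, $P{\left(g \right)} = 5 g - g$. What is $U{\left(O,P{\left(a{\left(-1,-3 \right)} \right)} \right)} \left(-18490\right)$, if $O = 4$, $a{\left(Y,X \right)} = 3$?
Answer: $- 73960 \sqrt{10} \approx -2.3388 \cdot 10^{5}$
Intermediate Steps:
$P{\left(g \right)} = 4 g$
$U{\left(O,P{\left(a{\left(-1,-3 \right)} \right)} \right)} \left(-18490\right) = \sqrt{4^{2} + \left(4 \cdot 3\right)^{2}} \left(-18490\right) = \sqrt{16 + 12^{2}} \left(-18490\right) = \sqrt{16 + 144} \left(-18490\right) = \sqrt{160} \left(-18490\right) = 4 \sqrt{10} \left(-18490\right) = - 73960 \sqrt{10}$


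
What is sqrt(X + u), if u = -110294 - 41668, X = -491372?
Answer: I*sqrt(643334) ≈ 802.08*I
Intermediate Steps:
u = -151962
sqrt(X + u) = sqrt(-491372 - 151962) = sqrt(-643334) = I*sqrt(643334)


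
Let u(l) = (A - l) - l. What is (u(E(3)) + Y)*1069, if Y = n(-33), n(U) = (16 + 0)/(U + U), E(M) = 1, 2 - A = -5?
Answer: 167833/33 ≈ 5085.9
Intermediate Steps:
A = 7 (A = 2 - 1*(-5) = 2 + 5 = 7)
n(U) = 8/U (n(U) = 16/((2*U)) = 16*(1/(2*U)) = 8/U)
u(l) = 7 - 2*l (u(l) = (7 - l) - l = 7 - 2*l)
Y = -8/33 (Y = 8/(-33) = 8*(-1/33) = -8/33 ≈ -0.24242)
(u(E(3)) + Y)*1069 = ((7 - 2*1) - 8/33)*1069 = ((7 - 2) - 8/33)*1069 = (5 - 8/33)*1069 = (157/33)*1069 = 167833/33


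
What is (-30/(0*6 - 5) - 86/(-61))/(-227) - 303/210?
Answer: -1430187/969290 ≈ -1.4755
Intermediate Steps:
(-30/(0*6 - 5) - 86/(-61))/(-227) - 303/210 = (-30/(0 - 5) - 86*(-1/61))*(-1/227) - 303*1/210 = (-30/(-5) + 86/61)*(-1/227) - 101/70 = (-30*(-1/5) + 86/61)*(-1/227) - 101/70 = (6 + 86/61)*(-1/227) - 101/70 = (452/61)*(-1/227) - 101/70 = -452/13847 - 101/70 = -1430187/969290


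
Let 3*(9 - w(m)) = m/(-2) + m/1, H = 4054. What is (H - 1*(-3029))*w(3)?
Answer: 120411/2 ≈ 60206.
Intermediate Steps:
w(m) = 9 - m/6 (w(m) = 9 - (m/(-2) + m/1)/3 = 9 - (m*(-½) + m*1)/3 = 9 - (-m/2 + m)/3 = 9 - m/6)
(H - 1*(-3029))*w(3) = (4054 - 1*(-3029))*(9 - ⅙*3) = (4054 + 3029)*(9 - ½) = 7083*(17/2) = 120411/2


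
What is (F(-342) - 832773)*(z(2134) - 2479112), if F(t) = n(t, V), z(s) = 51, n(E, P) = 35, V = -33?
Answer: 2064408299018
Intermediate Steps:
F(t) = 35
(F(-342) - 832773)*(z(2134) - 2479112) = (35 - 832773)*(51 - 2479112) = -832738*(-2479061) = 2064408299018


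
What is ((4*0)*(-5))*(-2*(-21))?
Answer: 0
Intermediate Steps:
((4*0)*(-5))*(-2*(-21)) = (0*(-5))*42 = 0*42 = 0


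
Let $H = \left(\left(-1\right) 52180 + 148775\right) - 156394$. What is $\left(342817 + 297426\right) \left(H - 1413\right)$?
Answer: $-39190554516$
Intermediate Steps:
$H = -59799$ ($H = \left(-52180 + 148775\right) - 156394 = 96595 - 156394 = -59799$)
$\left(342817 + 297426\right) \left(H - 1413\right) = \left(342817 + 297426\right) \left(-59799 - 1413\right) = 640243 \left(-61212\right) = -39190554516$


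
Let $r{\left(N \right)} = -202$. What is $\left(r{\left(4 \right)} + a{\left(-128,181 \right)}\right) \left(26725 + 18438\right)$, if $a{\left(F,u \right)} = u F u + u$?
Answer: $-189387833927$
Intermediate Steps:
$a{\left(F,u \right)} = u + F u^{2}$ ($a{\left(F,u \right)} = F u u + u = F u^{2} + u = u + F u^{2}$)
$\left(r{\left(4 \right)} + a{\left(-128,181 \right)}\right) \left(26725 + 18438\right) = \left(-202 + 181 \left(1 - 23168\right)\right) \left(26725 + 18438\right) = \left(-202 + 181 \left(1 - 23168\right)\right) 45163 = \left(-202 + 181 \left(-23167\right)\right) 45163 = \left(-202 - 4193227\right) 45163 = \left(-4193429\right) 45163 = -189387833927$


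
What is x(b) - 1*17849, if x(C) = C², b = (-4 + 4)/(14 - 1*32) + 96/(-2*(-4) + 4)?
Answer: -17785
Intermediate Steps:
b = 8 (b = 0/(14 - 32) + 96/(8 + 4) = 0/(-18) + 96/12 = 0*(-1/18) + 96*(1/12) = 0 + 8 = 8)
x(b) - 1*17849 = 8² - 1*17849 = 64 - 17849 = -17785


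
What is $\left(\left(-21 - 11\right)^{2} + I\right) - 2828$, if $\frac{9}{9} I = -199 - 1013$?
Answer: $-3016$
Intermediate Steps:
$I = -1212$ ($I = -199 - 1013 = -1212$)
$\left(\left(-21 - 11\right)^{2} + I\right) - 2828 = \left(\left(-21 - 11\right)^{2} - 1212\right) - 2828 = \left(\left(-32\right)^{2} - 1212\right) - 2828 = \left(1024 - 1212\right) - 2828 = -188 - 2828 = -3016$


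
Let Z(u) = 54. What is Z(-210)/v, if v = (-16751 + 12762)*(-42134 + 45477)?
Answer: -54/13335227 ≈ -4.0494e-6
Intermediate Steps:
v = -13335227 (v = -3989*3343 = -13335227)
Z(-210)/v = 54/(-13335227) = 54*(-1/13335227) = -54/13335227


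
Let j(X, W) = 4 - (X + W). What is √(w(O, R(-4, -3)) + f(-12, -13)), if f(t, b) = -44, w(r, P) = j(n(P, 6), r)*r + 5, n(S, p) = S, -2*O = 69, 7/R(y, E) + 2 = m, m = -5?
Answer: 3*I*√623/2 ≈ 37.44*I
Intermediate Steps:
R(y, E) = -1 (R(y, E) = 7/(-2 - 5) = 7/(-7) = 7*(-⅐) = -1)
O = -69/2 (O = -½*69 = -69/2 ≈ -34.500)
j(X, W) = 4 - W - X (j(X, W) = 4 - (W + X) = 4 + (-W - X) = 4 - W - X)
w(r, P) = 5 + r*(4 - P - r) (w(r, P) = (4 - r - P)*r + 5 = (4 - P - r)*r + 5 = r*(4 - P - r) + 5 = 5 + r*(4 - P - r))
√(w(O, R(-4, -3)) + f(-12, -13)) = √((5 - 1*(-69/2)*(-4 - 1 - 69/2)) - 44) = √((5 - 1*(-69/2)*(-79/2)) - 44) = √((5 - 5451/4) - 44) = √(-5431/4 - 44) = √(-5607/4) = 3*I*√623/2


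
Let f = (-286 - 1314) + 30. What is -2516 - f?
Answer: -946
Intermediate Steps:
f = -1570 (f = -1600 + 30 = -1570)
-2516 - f = -2516 - 1*(-1570) = -2516 + 1570 = -946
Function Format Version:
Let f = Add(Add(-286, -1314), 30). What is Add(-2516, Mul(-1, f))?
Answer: -946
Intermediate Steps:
f = -1570 (f = Add(-1600, 30) = -1570)
Add(-2516, Mul(-1, f)) = Add(-2516, Mul(-1, -1570)) = Add(-2516, 1570) = -946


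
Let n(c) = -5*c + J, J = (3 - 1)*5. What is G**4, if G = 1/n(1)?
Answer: 1/625 ≈ 0.0016000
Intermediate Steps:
J = 10 (J = 2*5 = 10)
n(c) = 10 - 5*c (n(c) = -5*c + 10 = 10 - 5*c)
G = 1/5 (G = 1/(10 - 5*1) = 1/(10 - 5) = 1/5 ≈ 0.20000)
G**4 = (1/5)**4 = 1/625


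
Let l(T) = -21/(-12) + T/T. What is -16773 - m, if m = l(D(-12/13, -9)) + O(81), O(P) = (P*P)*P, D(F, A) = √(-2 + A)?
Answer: -2192867/4 ≈ -5.4822e+5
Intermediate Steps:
l(T) = 11/4 (l(T) = -21*(-1/12) + 1 = 7/4 + 1 = 11/4)
O(P) = P³ (O(P) = P²*P = P³)
m = 2125775/4 (m = 11/4 + 81³ = 11/4 + 531441 = 2125775/4 ≈ 5.3144e+5)
-16773 - m = -16773 - 1*2125775/4 = -16773 - 2125775/4 = -2192867/4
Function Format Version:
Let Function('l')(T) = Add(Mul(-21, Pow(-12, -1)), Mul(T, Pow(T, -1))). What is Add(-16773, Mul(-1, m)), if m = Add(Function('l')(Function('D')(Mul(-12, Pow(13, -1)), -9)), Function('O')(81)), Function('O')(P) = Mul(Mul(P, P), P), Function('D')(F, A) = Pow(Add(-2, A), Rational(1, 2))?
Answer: Rational(-2192867, 4) ≈ -5.4822e+5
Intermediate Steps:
Function('l')(T) = Rational(11, 4) (Function('l')(T) = Add(Mul(-21, Rational(-1, 12)), 1) = Add(Rational(7, 4), 1) = Rational(11, 4))
Function('O')(P) = Pow(P, 3) (Function('O')(P) = Mul(Pow(P, 2), P) = Pow(P, 3))
m = Rational(2125775, 4) (m = Add(Rational(11, 4), Pow(81, 3)) = Add(Rational(11, 4), 531441) = Rational(2125775, 4) ≈ 5.3144e+5)
Add(-16773, Mul(-1, m)) = Add(-16773, Mul(-1, Rational(2125775, 4))) = Add(-16773, Rational(-2125775, 4)) = Rational(-2192867, 4)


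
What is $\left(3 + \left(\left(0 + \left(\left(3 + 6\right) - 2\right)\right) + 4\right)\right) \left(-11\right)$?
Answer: $-154$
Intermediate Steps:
$\left(3 + \left(\left(0 + \left(\left(3 + 6\right) - 2\right)\right) + 4\right)\right) \left(-11\right) = \left(3 + \left(\left(0 + \left(9 - 2\right)\right) + 4\right)\right) \left(-11\right) = \left(3 + \left(\left(0 + 7\right) + 4\right)\right) \left(-11\right) = \left(3 + \left(7 + 4\right)\right) \left(-11\right) = \left(3 + 11\right) \left(-11\right) = 14 \left(-11\right) = -154$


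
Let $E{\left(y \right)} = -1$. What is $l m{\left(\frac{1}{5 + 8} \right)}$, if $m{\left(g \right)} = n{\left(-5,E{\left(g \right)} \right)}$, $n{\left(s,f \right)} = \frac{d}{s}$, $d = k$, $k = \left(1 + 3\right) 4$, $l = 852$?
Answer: $- \frac{13632}{5} \approx -2726.4$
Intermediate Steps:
$k = 16$ ($k = 4 \cdot 4 = 16$)
$d = 16$
$n{\left(s,f \right)} = \frac{16}{s}$
$m{\left(g \right)} = - \frac{16}{5}$ ($m{\left(g \right)} = \frac{16}{-5} = 16 \left(- \frac{1}{5}\right) = - \frac{16}{5}$)
$l m{\left(\frac{1}{5 + 8} \right)} = 852 \left(- \frac{16}{5}\right) = - \frac{13632}{5}$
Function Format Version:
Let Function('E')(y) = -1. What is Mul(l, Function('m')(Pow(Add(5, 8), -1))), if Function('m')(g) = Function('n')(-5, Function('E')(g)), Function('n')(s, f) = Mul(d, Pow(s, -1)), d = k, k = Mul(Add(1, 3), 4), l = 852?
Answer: Rational(-13632, 5) ≈ -2726.4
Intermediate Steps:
k = 16 (k = Mul(4, 4) = 16)
d = 16
Function('n')(s, f) = Mul(16, Pow(s, -1))
Function('m')(g) = Rational(-16, 5) (Function('m')(g) = Mul(16, Pow(-5, -1)) = Mul(16, Rational(-1, 5)) = Rational(-16, 5))
Mul(l, Function('m')(Pow(Add(5, 8), -1))) = Mul(852, Rational(-16, 5)) = Rational(-13632, 5)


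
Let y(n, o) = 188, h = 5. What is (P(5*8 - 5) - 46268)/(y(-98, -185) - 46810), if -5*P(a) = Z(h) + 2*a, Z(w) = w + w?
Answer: 23142/23311 ≈ 0.99275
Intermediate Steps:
Z(w) = 2*w
P(a) = -2 - 2*a/5 (P(a) = -(2*5 + 2*a)/5 = -(10 + 2*a)/5 = -2 - 2*a/5)
(P(5*8 - 5) - 46268)/(y(-98, -185) - 46810) = ((-2 - 2*(5*8 - 5)/5) - 46268)/(188 - 46810) = ((-2 - 2*(40 - 5)/5) - 46268)/(-46622) = ((-2 - ⅖*35) - 46268)*(-1/46622) = ((-2 - 14) - 46268)*(-1/46622) = (-16 - 46268)*(-1/46622) = -46284*(-1/46622) = 23142/23311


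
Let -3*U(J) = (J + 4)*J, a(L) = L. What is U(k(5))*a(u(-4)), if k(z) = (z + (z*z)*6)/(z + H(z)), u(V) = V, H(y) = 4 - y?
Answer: 8835/4 ≈ 2208.8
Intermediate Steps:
k(z) = z/4 + 3*z²/2 (k(z) = (z + (z*z)*6)/(z + (4 - z)) = (z + z²*6)/4 = (z + 6*z²)*(¼) = z/4 + 3*z²/2)
U(J) = -J*(4 + J)/3 (U(J) = -(J + 4)*J/3 = -(4 + J)*J/3 = -J*(4 + J)/3)
U(k(5))*a(u(-4)) = -(¼)*5*(1 + 6*5)*(4 + (¼)*5*(1 + 6*5))/3*(-4) = -(¼)*5*(1 + 30)*(4 + (¼)*5*(1 + 30))/3*(-4) = -(¼)*5*31*(4 + (¼)*5*31)/3*(-4) = -⅓*155/4*(4 + 155/4)*(-4) = -⅓*155/4*171/4*(-4) = -8835/16*(-4) = 8835/4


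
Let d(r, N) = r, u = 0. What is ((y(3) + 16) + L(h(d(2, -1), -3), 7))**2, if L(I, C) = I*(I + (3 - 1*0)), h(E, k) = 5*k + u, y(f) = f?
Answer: 39601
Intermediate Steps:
h(E, k) = 5*k (h(E, k) = 5*k + 0 = 5*k)
L(I, C) = I*(3 + I) (L(I, C) = I*(I + (3 + 0)) = I*(I + 3) = I*(3 + I))
((y(3) + 16) + L(h(d(2, -1), -3), 7))**2 = ((3 + 16) + (5*(-3))*(3 + 5*(-3)))**2 = (19 - 15*(3 - 15))**2 = (19 - 15*(-12))**2 = (19 + 180)**2 = 199**2 = 39601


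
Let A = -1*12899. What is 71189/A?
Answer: -71189/12899 ≈ -5.5190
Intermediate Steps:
A = -12899
71189/A = 71189/(-12899) = 71189*(-1/12899) = -71189/12899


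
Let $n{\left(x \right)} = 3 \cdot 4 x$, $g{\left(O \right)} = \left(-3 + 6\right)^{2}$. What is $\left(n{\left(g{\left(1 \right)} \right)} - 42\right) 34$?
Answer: $2244$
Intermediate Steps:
$g{\left(O \right)} = 9$ ($g{\left(O \right)} = 3^{2} = 9$)
$n{\left(x \right)} = 12 x$
$\left(n{\left(g{\left(1 \right)} \right)} - 42\right) 34 = \left(12 \cdot 9 - 42\right) 34 = \left(108 - 42\right) 34 = 66 \cdot 34 = 2244$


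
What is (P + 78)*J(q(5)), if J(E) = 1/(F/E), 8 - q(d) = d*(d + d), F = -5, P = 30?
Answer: 4536/5 ≈ 907.20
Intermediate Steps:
q(d) = 8 - 2*d² (q(d) = 8 - d*(d + d) = 8 - d*2*d = 8 - 2*d²)
J(E) = -E/5 (J(E) = 1/(-5/E) = -E/5)
(P + 78)*J(q(5)) = (30 + 78)*(-(8 - 2*5²)/5) = 108*(-(8 - 2*25)/5) = 108*(-(8 - 50)/5) = 108*(-⅕*(-42)) = 108*(42/5) = 4536/5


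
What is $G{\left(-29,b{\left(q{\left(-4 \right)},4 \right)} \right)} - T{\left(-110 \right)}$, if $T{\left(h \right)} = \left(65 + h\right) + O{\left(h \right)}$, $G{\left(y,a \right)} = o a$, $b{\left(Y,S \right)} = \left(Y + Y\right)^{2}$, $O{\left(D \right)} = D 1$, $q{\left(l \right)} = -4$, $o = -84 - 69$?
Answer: $-9637$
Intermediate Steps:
$o = -153$
$O{\left(D \right)} = D$
$b{\left(Y,S \right)} = 4 Y^{2}$ ($b{\left(Y,S \right)} = \left(2 Y\right)^{2} = 4 Y^{2}$)
$G{\left(y,a \right)} = - 153 a$
$T{\left(h \right)} = 65 + 2 h$ ($T{\left(h \right)} = \left(65 + h\right) + h = 65 + 2 h$)
$G{\left(-29,b{\left(q{\left(-4 \right)},4 \right)} \right)} - T{\left(-110 \right)} = - 153 \cdot 4 \left(-4\right)^{2} - \left(65 + 2 \left(-110\right)\right) = - 153 \cdot 4 \cdot 16 - \left(65 - 220\right) = \left(-153\right) 64 - -155 = -9792 + 155 = -9637$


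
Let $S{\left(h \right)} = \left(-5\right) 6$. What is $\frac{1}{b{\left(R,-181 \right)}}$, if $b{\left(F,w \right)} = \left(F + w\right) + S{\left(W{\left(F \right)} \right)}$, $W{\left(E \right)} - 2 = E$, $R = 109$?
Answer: $- \frac{1}{102} \approx -0.0098039$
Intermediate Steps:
$W{\left(E \right)} = 2 + E$
$S{\left(h \right)} = -30$
$b{\left(F,w \right)} = -30 + F + w$ ($b{\left(F,w \right)} = \left(F + w\right) - 30 = -30 + F + w$)
$\frac{1}{b{\left(R,-181 \right)}} = \frac{1}{-30 + 109 - 181} = \frac{1}{-102} = - \frac{1}{102}$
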